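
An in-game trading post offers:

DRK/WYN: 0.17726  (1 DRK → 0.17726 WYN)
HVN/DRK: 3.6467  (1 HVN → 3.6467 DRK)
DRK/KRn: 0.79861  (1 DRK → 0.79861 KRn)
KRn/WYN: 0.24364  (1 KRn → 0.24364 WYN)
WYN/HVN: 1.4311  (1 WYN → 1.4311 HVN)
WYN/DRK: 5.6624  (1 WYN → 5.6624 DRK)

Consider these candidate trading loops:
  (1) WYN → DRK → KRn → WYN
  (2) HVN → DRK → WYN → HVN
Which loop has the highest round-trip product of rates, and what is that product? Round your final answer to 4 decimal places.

(1) 5.6624 × 0.79861 × 0.24364 = 1.10175
(2) 3.6467 × 0.17726 × 1.4311 = 0.92508
Highest is cycle (1) at 1.1018 (>1, arbitrage).

1.1018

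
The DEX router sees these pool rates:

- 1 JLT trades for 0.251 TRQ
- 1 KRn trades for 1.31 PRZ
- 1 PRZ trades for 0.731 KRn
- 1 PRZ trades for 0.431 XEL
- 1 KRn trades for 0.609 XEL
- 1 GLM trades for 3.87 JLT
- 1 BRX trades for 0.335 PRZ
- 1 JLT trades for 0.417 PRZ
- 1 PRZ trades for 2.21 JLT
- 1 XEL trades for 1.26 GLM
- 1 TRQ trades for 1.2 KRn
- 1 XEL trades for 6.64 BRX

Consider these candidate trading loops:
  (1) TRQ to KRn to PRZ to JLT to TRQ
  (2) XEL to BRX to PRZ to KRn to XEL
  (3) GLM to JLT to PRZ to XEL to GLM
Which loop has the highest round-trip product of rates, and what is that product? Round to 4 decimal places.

0.9903

(1) 1.2 × 1.31 × 2.21 × 0.251 = 0.87200
(2) 6.64 × 0.335 × 0.731 × 0.609 = 0.99026
(3) 3.87 × 0.417 × 0.431 × 1.26 = 0.87638
Highest is cycle (2) at 0.9903 (≤1, no arbitrage).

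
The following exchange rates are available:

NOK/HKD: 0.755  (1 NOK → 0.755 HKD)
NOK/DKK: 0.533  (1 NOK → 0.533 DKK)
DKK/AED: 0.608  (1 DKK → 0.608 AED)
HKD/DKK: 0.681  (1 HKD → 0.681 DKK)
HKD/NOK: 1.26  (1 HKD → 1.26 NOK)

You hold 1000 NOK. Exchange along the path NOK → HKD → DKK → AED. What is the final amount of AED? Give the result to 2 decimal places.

312.61

1000 NOK × 0.755 = 755 HKD
755 HKD × 0.681 = 514.155 DKK
514.155 DKK × 0.608 = 312.60624 AED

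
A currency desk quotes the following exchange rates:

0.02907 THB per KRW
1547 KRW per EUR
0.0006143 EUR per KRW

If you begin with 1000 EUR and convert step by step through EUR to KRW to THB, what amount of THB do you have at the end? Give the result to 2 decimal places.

1000 EUR × 1547 = 1547000 KRW
1547000 KRW × 0.02907 = 44971.29 THB

44971.29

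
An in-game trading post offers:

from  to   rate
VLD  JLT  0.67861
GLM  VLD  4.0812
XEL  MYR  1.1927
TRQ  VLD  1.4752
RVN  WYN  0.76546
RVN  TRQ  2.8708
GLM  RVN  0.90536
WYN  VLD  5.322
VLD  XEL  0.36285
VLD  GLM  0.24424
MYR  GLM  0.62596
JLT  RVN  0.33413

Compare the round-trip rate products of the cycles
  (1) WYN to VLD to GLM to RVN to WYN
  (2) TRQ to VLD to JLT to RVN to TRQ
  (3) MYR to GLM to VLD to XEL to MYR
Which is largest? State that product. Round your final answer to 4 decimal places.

1.1056

(1) 5.322 × 0.24424 × 0.90536 × 0.76546 = 0.90081
(2) 1.4752 × 0.67861 × 0.33413 × 2.8708 = 0.96026
(3) 0.62596 × 4.0812 × 0.36285 × 1.1927 = 1.10559
Highest is cycle (3) at 1.1056 (>1, arbitrage).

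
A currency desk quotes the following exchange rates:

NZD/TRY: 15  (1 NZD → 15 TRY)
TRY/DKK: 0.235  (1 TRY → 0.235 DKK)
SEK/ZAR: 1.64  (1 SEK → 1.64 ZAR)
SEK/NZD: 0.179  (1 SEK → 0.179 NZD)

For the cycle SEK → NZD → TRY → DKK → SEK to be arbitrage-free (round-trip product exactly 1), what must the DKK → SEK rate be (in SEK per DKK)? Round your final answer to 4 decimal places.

Known legs of the cycle: 0.179 × 15 × 0.235 = 0.630975
For no arbitrage the full-cycle product must be 1, so the missing rate is 1 / 0.630975 ≈ 1.584849.

1.5848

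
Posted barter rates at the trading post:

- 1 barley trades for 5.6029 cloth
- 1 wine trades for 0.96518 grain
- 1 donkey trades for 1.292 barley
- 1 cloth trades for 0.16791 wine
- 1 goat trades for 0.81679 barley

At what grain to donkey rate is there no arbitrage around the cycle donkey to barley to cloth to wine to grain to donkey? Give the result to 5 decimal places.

Known legs of the cycle: 1.292 × 5.6029 × 0.16791 × 0.96518 = 1.17316814116671384
For no arbitrage the full-cycle product must be 1, so the missing rate is 1 / 1.17316814116671384 ≈ 0.8523927.

0.85239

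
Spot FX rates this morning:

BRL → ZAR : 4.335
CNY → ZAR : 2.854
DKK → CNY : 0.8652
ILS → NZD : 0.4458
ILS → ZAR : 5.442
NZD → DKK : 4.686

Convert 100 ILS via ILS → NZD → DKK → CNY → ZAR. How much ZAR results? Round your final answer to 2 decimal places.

100 ILS × 0.4458 = 44.58 NZD
44.58 NZD × 4.686 = 208.90188 DKK
208.90188 DKK × 0.8652 = 180.741906576 CNY
180.741906576 CNY × 2.854 = 515.837401367904 ZAR

515.84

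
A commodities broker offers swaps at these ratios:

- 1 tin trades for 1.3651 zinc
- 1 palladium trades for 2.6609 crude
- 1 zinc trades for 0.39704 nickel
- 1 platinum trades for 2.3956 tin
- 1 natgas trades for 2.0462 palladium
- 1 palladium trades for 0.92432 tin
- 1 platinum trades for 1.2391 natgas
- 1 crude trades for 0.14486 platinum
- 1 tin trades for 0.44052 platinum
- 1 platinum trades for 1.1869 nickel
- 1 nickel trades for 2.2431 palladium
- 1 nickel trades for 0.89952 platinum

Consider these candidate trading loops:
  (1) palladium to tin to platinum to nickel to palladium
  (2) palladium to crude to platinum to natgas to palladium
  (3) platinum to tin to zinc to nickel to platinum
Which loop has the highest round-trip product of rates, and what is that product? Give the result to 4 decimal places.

(1) 0.92432 × 0.44052 × 1.1869 × 2.2431 = 1.08405
(2) 2.6609 × 0.14486 × 1.2391 × 2.0462 = 0.97731
(3) 2.3956 × 1.3651 × 0.39704 × 0.89952 = 1.16795
Highest is cycle (3) at 1.1679 (>1, arbitrage).

1.1679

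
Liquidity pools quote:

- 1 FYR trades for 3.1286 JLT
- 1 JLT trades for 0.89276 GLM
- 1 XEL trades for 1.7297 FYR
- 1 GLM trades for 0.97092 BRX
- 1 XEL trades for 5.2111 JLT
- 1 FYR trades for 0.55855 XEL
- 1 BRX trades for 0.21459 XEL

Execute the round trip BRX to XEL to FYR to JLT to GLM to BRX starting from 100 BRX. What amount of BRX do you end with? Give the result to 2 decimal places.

100 BRX × 0.21459 = 21.459 XEL
21.459 XEL × 1.7297 = 37.1176323 FYR
37.1176323 FYR × 3.1286 = 116.12622441378 JLT
116.12622441378 JLT × 0.89276 = 103.6728481076462328 GLM
103.6728481076462328 GLM × 0.97092 = 100.658041684675880350176 BRX

100.66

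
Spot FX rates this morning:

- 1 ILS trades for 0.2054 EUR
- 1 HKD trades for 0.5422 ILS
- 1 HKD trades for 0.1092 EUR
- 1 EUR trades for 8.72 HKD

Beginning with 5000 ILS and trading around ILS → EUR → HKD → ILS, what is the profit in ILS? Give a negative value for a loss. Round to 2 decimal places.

5000 ILS × 0.2054 = 1027 EUR
1027 EUR × 8.72 = 8955.44 HKD
8955.44 HKD × 0.5422 = 4855.639568 ILS
Net change: 4855.639568 − 5000 = -144.360432 ILS

-144.36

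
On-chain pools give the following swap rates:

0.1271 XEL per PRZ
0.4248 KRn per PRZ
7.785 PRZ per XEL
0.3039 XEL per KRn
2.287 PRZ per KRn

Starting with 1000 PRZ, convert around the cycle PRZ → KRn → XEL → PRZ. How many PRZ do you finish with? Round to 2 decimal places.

1005.02

1000 PRZ × 0.4248 = 424.8 KRn
424.8 KRn × 0.3039 = 129.09672 XEL
129.09672 XEL × 7.785 = 1005.0179652 PRZ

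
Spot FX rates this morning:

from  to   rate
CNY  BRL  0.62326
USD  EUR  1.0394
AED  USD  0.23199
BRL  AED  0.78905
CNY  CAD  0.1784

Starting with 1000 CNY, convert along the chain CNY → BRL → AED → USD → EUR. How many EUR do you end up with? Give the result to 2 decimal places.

1000 CNY × 0.62326 = 623.26 BRL
623.26 BRL × 0.78905 = 491.783303 AED
491.783303 AED × 0.23199 = 114.08880846297 USD
114.08880846297 USD × 1.0394 = 118.583907516411018 EUR

118.58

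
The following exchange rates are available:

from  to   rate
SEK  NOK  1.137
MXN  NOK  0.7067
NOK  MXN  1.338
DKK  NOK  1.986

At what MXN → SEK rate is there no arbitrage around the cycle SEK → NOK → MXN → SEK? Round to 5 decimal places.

0.65733

Known legs of the cycle: 1.137 × 1.338 = 1.521306
For no arbitrage the full-cycle product must be 1, so the missing rate is 1 / 1.521306 ≈ 0.6573300.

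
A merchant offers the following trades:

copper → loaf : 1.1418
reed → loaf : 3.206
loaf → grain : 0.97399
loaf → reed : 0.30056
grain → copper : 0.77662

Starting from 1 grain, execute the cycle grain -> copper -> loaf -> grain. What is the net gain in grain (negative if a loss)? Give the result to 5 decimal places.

1 grain × 0.77662 = 0.77662 copper
0.77662 copper × 1.1418 = 0.886744716 loaf
0.886744716 loaf × 0.97399 = 0.86368048593684 grain
Net change: 0.86368048593684 − 1 = -0.13631951406316 grain

-0.13632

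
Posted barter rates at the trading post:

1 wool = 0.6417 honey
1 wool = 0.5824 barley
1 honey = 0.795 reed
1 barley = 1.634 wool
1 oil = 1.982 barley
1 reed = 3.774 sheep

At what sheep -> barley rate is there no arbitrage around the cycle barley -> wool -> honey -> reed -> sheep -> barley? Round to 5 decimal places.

0.31787

Known legs of the cycle: 1.634 × 0.6417 × 0.795 × 3.774 = 3.145959417474
For no arbitrage the full-cycle product must be 1, so the missing rate is 1 / 3.145959417474 ≈ 0.3178681.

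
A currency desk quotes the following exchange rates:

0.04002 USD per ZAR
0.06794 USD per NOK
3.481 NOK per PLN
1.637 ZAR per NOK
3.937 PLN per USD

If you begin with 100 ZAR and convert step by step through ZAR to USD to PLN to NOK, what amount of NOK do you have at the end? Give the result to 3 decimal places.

100 ZAR × 0.04002 = 4.002 USD
4.002 USD × 3.937 = 15.755874 PLN
15.755874 PLN × 3.481 = 54.846197394 NOK

54.846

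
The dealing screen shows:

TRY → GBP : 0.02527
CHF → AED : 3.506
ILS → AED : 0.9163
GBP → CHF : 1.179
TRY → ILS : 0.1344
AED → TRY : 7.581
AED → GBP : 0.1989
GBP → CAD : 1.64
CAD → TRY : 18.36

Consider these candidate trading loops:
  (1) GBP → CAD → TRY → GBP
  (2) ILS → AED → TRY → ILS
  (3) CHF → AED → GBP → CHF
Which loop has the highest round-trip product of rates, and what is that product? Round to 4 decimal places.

(1) 1.64 × 18.36 × 0.02527 = 0.76089
(2) 0.9163 × 7.581 × 0.1344 = 0.93361
(3) 3.506 × 0.1989 × 1.179 = 0.82217
Highest is cycle (2) at 0.9336 (≤1, no arbitrage).

0.9336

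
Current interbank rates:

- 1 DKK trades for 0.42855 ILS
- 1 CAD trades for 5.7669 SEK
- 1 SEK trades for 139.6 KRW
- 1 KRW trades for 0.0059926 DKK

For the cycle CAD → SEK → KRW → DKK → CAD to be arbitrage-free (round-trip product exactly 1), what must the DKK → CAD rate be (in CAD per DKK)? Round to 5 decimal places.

0.20728

Known legs of the cycle: 5.7669 × 139.6 × 0.0059926 = 4.824398001624
For no arbitrage the full-cycle product must be 1, so the missing rate is 1 / 4.824398001624 ≈ 0.2072797.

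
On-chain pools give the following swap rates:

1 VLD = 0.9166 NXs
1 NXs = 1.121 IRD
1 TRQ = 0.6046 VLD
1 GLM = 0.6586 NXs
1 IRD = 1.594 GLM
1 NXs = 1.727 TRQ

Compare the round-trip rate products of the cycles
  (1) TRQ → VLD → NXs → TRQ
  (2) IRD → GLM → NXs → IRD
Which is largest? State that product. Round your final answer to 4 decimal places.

1.1768

(1) 0.6046 × 0.9166 × 1.727 = 0.95706
(2) 1.594 × 0.6586 × 1.121 = 1.17684
Highest is cycle (2) at 1.1768 (>1, arbitrage).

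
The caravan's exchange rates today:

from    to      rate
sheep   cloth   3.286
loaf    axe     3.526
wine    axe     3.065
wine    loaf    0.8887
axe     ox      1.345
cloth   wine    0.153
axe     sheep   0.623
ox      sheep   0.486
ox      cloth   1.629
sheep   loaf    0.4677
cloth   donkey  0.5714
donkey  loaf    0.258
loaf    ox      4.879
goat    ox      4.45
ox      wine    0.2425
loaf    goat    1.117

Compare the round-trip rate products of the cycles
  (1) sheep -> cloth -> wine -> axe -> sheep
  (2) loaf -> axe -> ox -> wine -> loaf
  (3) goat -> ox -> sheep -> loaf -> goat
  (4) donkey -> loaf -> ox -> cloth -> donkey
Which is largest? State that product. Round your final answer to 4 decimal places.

(1) 3.286 × 0.153 × 3.065 × 0.623 = 0.96001
(2) 3.526 × 1.345 × 0.2425 × 0.8887 = 1.02205
(3) 4.45 × 0.486 × 0.4677 × 1.117 = 1.12984
(4) 0.258 × 4.879 × 1.629 × 0.5714 = 1.17169
Highest is cycle (4) at 1.1717 (>1, arbitrage).

1.1717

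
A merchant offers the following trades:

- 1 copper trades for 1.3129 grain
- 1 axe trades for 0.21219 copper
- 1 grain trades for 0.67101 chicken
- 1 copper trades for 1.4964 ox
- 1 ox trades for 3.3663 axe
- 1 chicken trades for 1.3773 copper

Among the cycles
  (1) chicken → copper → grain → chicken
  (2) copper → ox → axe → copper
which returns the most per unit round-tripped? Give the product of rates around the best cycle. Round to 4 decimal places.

1.2134

(1) 1.3773 × 1.3129 × 0.67101 = 1.21336
(2) 1.4964 × 3.3663 × 0.21219 = 1.06887
Highest is cycle (1) at 1.2134 (>1, arbitrage).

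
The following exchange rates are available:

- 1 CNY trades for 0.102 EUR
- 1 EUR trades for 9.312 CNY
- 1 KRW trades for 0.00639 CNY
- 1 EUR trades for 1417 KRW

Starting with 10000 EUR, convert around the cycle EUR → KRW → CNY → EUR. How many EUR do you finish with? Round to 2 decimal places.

9235.72

10000 EUR × 1417 = 14170000 KRW
14170000 KRW × 0.00639 = 90546.3 CNY
90546.3 CNY × 0.102 = 9235.7226 EUR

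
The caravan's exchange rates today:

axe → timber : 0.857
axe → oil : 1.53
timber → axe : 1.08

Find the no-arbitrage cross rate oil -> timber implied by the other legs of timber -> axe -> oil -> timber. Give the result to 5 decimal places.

Known legs of the cycle: 1.08 × 1.53 = 1.6524
For no arbitrage the full-cycle product must be 1, so the missing rate is 1 / 1.6524 ≈ 0.6051803.

0.60518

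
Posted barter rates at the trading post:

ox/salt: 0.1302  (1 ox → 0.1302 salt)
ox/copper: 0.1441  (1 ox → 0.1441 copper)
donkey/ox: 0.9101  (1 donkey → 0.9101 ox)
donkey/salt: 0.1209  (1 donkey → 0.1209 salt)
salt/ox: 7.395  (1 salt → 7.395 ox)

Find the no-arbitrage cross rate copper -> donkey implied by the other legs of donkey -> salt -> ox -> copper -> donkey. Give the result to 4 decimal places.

7.7620

Known legs of the cycle: 0.1209 × 7.395 × 0.1441 = 0.12883339755
For no arbitrage the full-cycle product must be 1, so the missing rate is 1 / 0.12883339755 ≈ 7.761962.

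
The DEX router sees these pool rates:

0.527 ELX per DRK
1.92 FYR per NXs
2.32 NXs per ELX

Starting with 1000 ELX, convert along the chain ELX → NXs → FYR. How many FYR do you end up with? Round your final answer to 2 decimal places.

4454.40

1000 ELX × 2.32 = 2320 NXs
2320 NXs × 1.92 = 4454.4 FYR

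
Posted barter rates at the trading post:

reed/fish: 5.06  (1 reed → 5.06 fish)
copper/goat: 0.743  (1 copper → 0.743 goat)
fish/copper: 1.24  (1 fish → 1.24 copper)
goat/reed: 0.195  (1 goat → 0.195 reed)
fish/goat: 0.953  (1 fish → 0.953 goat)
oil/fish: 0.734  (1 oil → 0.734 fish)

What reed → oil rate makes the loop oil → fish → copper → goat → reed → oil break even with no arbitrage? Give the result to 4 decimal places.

Known legs of the cycle: 0.734 × 1.24 × 0.743 × 0.195 = 0.1318685316
For no arbitrage the full-cycle product must be 1, so the missing rate is 1 / 0.1318685316 ≈ 7.583310.

7.5833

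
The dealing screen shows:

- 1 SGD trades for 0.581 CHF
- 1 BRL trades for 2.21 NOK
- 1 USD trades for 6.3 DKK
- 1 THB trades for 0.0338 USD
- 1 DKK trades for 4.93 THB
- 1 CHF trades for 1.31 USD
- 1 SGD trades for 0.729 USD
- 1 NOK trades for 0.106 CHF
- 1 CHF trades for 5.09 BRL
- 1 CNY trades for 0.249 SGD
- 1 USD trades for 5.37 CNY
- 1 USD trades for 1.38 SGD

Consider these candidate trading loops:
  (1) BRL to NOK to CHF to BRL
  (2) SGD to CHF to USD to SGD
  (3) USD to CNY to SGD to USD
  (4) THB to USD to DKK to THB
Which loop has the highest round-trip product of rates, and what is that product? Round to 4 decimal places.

(1) 2.21 × 0.106 × 5.09 = 1.19238
(2) 0.581 × 1.31 × 1.38 = 1.05033
(3) 5.37 × 0.249 × 0.729 = 0.97477
(4) 0.0338 × 6.3 × 4.93 = 1.04979
Highest is cycle (1) at 1.1924 (>1, arbitrage).

1.1924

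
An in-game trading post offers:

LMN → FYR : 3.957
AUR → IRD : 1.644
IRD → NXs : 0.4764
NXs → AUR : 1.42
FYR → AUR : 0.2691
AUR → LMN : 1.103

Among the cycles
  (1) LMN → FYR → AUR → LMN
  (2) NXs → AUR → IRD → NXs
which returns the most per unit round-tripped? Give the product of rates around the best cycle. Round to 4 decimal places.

(1) 3.957 × 0.2691 × 1.103 = 1.17451
(2) 1.42 × 1.644 × 0.4764 = 1.11215
Highest is cycle (1) at 1.1745 (>1, arbitrage).

1.1745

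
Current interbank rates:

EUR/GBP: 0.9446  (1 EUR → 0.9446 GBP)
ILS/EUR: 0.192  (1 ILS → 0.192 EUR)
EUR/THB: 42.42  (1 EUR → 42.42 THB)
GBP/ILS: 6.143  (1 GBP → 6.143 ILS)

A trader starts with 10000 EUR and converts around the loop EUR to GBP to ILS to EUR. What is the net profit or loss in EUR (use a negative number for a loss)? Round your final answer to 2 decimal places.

1141.14

10000 EUR × 0.9446 = 9446 GBP
9446 GBP × 6.143 = 58026.778 ILS
58026.778 ILS × 0.192 = 11141.141376 EUR
Net change: 11141.141376 − 10000 = 1141.141376 EUR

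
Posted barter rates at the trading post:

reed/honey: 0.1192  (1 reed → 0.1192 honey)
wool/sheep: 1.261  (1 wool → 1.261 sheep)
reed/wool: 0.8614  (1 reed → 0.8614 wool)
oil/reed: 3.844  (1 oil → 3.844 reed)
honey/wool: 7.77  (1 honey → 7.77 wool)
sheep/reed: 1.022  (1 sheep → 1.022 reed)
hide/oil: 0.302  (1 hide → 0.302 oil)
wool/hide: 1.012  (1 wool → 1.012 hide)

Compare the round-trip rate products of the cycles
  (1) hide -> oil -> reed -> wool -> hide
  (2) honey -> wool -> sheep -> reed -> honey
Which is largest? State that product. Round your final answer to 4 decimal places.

(1) 0.302 × 3.844 × 0.8614 × 1.012 = 1.01199
(2) 7.77 × 1.261 × 1.022 × 0.1192 = 1.19361
Highest is cycle (2) at 1.1936 (>1, arbitrage).

1.1936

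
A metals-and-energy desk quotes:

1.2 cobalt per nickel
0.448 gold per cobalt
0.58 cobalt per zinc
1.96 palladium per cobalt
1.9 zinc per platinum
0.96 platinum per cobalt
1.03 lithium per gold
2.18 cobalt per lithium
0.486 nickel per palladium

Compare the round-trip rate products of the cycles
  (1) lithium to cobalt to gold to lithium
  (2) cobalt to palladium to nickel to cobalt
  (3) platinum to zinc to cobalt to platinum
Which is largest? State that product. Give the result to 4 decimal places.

(1) 2.18 × 0.448 × 1.03 = 1.00594
(2) 1.96 × 0.486 × 1.2 = 1.14307
(3) 1.9 × 0.58 × 0.96 = 1.05792
Highest is cycle (2) at 1.1431 (>1, arbitrage).

1.1431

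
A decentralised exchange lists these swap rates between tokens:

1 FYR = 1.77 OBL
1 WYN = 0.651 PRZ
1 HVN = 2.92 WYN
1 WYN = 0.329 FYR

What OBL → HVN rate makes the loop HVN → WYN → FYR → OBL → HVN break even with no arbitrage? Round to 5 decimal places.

Known legs of the cycle: 2.92 × 0.329 × 1.77 = 1.7004036
For no arbitrage the full-cycle product must be 1, so the missing rate is 1 / 1.7004036 ≈ 0.5880957.

0.58810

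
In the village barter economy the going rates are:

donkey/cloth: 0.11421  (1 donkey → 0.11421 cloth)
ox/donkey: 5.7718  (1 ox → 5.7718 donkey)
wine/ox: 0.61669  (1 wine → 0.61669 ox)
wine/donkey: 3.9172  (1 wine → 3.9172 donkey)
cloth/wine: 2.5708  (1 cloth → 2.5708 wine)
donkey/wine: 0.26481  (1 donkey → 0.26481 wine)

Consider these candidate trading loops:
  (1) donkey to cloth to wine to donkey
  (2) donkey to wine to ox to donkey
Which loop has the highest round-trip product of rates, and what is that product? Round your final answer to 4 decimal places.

(1) 0.11421 × 2.5708 × 3.9172 = 1.15013
(2) 0.26481 × 0.61669 × 5.7718 = 0.94257
Highest is cycle (1) at 1.1501 (>1, arbitrage).

1.1501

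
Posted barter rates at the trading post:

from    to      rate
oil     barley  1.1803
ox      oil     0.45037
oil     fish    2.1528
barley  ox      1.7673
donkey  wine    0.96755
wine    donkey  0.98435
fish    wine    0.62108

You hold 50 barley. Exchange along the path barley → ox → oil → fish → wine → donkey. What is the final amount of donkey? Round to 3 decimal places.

52.378

50 barley × 1.7673 = 88.365 ox
88.365 ox × 0.45037 = 39.79694505 oil
39.79694505 oil × 2.1528 = 85.67486330364 fish
85.67486330364 fish × 0.62108 = 53.2109441006247312 wine
53.2109441006247312 wine × 0.98435 = 52.37819282544995415672 donkey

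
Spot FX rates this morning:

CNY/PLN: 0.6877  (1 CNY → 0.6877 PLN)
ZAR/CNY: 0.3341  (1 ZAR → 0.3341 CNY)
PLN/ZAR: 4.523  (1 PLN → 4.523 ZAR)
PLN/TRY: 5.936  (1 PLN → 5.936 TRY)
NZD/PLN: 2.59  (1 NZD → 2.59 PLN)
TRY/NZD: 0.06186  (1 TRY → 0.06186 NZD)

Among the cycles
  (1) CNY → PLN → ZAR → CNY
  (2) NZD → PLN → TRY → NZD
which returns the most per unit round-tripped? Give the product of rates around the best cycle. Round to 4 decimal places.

1.0392

(1) 0.6877 × 4.523 × 0.3341 = 1.03921
(2) 2.59 × 5.936 × 0.06186 = 0.95105
Highest is cycle (1) at 1.0392 (>1, arbitrage).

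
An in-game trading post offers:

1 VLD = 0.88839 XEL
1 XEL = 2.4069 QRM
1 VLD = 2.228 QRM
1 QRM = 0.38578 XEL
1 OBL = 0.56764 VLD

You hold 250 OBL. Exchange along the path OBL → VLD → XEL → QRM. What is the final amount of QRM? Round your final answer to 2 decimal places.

303.44

250 OBL × 0.56764 = 141.91 VLD
141.91 VLD × 0.88839 = 126.0714249 XEL
126.0714249 XEL × 2.4069 = 303.44131259181 QRM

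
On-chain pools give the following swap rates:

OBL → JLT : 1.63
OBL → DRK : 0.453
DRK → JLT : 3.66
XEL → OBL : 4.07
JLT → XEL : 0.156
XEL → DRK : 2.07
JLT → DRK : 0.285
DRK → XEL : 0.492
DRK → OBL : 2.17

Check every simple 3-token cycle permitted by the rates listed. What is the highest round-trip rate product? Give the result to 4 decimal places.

JLT→XEL→DRK→JLT: 0.156 × 2.07 × 3.66 = 1.18189
JLT→XEL→OBL→JLT: 0.156 × 4.07 × 1.63 = 1.03492
JLT→DRK→OBL→JLT: 0.285 × 2.17 × 1.63 = 1.00807
DRK→XEL→OBL→DRK: 0.492 × 4.07 × 0.453 = 0.90711
Maximum is JLT→XEL→DRK→JLT at 1.1819; arbitrage exists.

1.1819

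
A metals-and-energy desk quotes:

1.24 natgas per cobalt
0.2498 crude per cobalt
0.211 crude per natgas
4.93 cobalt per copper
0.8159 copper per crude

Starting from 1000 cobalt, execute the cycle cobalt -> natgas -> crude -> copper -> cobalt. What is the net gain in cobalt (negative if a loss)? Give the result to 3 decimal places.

1000 cobalt × 1.24 = 1240 natgas
1240 natgas × 0.211 = 261.64 crude
261.64 crude × 0.8159 = 213.472076 copper
213.472076 copper × 4.93 = 1052.41733468 cobalt
Net change: 1052.41733468 − 1000 = 52.41733468 cobalt

52.417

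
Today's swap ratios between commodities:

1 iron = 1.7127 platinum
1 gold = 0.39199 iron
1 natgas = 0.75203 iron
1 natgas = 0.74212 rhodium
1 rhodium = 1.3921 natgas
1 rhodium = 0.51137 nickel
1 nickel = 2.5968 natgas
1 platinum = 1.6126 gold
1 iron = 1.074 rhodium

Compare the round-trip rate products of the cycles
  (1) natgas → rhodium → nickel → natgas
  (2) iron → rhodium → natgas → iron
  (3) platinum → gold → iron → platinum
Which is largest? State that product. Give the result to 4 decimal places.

1.1244

(1) 0.74212 × 0.51137 × 2.5968 = 0.98548
(2) 1.074 × 1.3921 × 0.75203 = 1.12437
(3) 1.6126 × 0.39199 × 1.7127 = 1.08264
Highest is cycle (2) at 1.1244 (>1, arbitrage).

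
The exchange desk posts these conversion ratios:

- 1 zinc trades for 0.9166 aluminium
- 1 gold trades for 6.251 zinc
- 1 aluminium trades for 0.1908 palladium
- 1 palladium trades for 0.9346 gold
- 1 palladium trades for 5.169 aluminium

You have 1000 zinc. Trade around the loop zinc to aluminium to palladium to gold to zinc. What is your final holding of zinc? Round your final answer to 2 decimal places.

1000 zinc × 0.9166 = 916.6 aluminium
916.6 aluminium × 0.1908 = 174.88728 palladium
174.88728 palladium × 0.9346 = 163.449651888 gold
163.449651888 gold × 6.251 = 1021.723773951888 zinc

1021.72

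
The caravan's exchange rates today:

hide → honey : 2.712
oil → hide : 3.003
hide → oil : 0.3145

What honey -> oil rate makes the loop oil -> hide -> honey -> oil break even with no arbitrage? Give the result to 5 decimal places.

0.12279

Known legs of the cycle: 3.003 × 2.712 = 8.144136
For no arbitrage the full-cycle product must be 1, so the missing rate is 1 / 8.144136 ≈ 0.1227877.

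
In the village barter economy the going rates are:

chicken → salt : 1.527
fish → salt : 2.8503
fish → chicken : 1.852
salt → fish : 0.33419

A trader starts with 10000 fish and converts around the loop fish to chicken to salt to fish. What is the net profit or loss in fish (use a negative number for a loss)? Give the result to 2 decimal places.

-549.09

10000 fish × 1.852 = 18520 chicken
18520 chicken × 1.527 = 28280.04 salt
28280.04 salt × 0.33419 = 9450.9065676 fish
Net change: 9450.9065676 − 10000 = -549.0934324 fish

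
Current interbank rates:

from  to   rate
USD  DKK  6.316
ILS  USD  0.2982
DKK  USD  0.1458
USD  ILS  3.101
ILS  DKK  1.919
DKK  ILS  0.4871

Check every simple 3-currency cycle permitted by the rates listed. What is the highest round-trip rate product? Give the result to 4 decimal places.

0.9174

ILS→USD→DKK→ILS: 0.2982 × 6.316 × 0.4871 = 0.91742
ILS→DKK→USD→ILS: 1.919 × 0.1458 × 3.101 = 0.86763
Maximum is ILS→USD→DKK→ILS at 0.9174; no arbitrage — every cycle loses value.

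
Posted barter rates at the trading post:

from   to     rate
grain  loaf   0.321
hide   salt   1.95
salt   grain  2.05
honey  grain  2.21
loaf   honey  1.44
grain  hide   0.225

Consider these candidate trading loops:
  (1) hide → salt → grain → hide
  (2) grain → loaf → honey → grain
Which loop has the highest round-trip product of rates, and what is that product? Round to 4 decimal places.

(1) 1.95 × 2.05 × 0.225 = 0.89944
(2) 0.321 × 1.44 × 2.21 = 1.02155
Highest is cycle (2) at 1.0216 (>1, arbitrage).

1.0216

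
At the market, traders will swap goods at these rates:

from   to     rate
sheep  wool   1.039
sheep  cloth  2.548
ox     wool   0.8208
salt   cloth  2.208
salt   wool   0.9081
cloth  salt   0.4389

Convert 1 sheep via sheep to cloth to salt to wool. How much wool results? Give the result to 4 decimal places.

1 sheep × 2.548 = 2.548 cloth
2.548 cloth × 0.4389 = 1.1183172 salt
1.1183172 salt × 0.9081 = 1.01554384932 wool

1.0155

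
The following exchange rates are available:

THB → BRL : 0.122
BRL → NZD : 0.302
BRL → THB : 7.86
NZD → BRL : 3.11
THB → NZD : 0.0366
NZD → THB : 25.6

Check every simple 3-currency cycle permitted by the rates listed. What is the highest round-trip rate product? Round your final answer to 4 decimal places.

NZD→THB→BRL→NZD: 25.6 × 0.122 × 0.302 = 0.94321
NZD→BRL→THB→NZD: 3.11 × 7.86 × 0.0366 = 0.89467
Maximum is NZD→THB→BRL→NZD at 0.9432; no arbitrage — every cycle loses value.

0.9432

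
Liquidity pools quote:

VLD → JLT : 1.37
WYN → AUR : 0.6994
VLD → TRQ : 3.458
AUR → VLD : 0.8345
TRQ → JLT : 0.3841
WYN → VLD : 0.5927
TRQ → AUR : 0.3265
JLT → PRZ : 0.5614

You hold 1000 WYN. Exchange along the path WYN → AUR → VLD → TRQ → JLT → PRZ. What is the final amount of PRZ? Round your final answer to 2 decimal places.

435.20

1000 WYN × 0.6994 = 699.4 AUR
699.4 AUR × 0.8345 = 583.6493 VLD
583.6493 VLD × 3.458 = 2018.2592794 TRQ
2018.2592794 TRQ × 0.3841 = 775.21338921754 JLT
775.21338921754 JLT × 0.5614 = 435.204796706726956 PRZ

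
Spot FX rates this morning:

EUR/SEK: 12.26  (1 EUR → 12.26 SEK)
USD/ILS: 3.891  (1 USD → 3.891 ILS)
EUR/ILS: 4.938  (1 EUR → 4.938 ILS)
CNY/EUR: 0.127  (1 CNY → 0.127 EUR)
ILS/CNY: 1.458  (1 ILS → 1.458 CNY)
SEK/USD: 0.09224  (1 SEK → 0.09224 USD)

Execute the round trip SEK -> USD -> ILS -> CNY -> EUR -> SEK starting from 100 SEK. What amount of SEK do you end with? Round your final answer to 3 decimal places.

81.476

100 SEK × 0.09224 = 9.224 USD
9.224 USD × 3.891 = 35.890584 ILS
35.890584 ILS × 1.458 = 52.328471472 CNY
52.328471472 CNY × 0.127 = 6.645715876944 EUR
6.645715876944 EUR × 12.26 = 81.47647665133344 SEK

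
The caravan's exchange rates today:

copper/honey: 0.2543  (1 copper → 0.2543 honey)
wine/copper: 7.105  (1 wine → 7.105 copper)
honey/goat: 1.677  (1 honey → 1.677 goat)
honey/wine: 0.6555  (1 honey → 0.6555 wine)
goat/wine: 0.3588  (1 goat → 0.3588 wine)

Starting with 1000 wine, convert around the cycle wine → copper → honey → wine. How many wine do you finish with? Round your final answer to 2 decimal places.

1000 wine × 7.105 = 7105 copper
7105 copper × 0.2543 = 1806.8015 honey
1806.8015 honey × 0.6555 = 1184.35838325 wine

1184.36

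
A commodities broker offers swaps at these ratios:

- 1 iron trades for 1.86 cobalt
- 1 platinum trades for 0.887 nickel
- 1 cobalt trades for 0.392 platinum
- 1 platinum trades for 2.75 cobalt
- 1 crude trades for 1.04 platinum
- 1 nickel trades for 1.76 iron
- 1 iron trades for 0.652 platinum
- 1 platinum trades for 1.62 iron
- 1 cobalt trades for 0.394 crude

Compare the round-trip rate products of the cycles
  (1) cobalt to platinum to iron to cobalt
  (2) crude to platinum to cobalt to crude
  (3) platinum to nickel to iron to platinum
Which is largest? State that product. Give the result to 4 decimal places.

(1) 0.392 × 1.62 × 1.86 = 1.18117
(2) 1.04 × 2.75 × 0.394 = 1.12684
(3) 0.887 × 1.76 × 0.652 = 1.01785
Highest is cycle (1) at 1.1812 (>1, arbitrage).

1.1812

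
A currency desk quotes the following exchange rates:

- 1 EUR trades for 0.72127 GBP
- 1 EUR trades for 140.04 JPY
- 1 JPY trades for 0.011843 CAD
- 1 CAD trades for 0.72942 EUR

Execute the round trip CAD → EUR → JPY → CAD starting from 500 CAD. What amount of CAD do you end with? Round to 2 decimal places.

500 CAD × 0.72942 = 364.71 EUR
364.71 EUR × 140.04 = 51073.9884 JPY
51073.9884 JPY × 0.011843 = 604.8692446212 CAD

604.87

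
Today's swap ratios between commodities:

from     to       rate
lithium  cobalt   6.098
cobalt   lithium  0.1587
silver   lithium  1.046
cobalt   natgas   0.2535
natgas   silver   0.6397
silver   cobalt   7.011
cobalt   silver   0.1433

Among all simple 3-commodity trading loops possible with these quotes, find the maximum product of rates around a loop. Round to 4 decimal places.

natgas→silver→cobalt→natgas: 0.6397 × 7.011 × 0.2535 = 1.13693
lithium→cobalt→silver→lithium: 6.098 × 0.1433 × 1.046 = 0.91404
Maximum is natgas→silver→cobalt→natgas at 1.1369; arbitrage exists.

1.1369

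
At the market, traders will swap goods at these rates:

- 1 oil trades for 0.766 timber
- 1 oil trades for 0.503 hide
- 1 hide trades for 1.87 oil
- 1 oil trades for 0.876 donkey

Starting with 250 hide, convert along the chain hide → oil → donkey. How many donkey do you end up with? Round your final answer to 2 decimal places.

250 hide × 1.87 = 467.5 oil
467.5 oil × 0.876 = 409.53 donkey

409.53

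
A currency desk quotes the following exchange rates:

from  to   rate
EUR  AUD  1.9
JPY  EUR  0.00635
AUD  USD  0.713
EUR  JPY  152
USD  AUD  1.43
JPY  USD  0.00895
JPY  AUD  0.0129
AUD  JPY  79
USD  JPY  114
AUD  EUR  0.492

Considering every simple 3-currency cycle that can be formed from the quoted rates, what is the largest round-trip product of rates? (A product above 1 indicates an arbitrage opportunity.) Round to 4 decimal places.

1.0485

AUD→USD→JPY→AUD: 0.713 × 114 × 0.0129 = 1.04854
AUD→JPY→USD→AUD: 79 × 0.00895 × 1.43 = 1.01108
AUD→EUR→JPY→AUD: 0.492 × 152 × 0.0129 = 0.96471
AUD→JPY→EUR→AUD: 79 × 0.00635 × 1.9 = 0.95314
Maximum is AUD→USD→JPY→AUD at 1.0485; arbitrage exists.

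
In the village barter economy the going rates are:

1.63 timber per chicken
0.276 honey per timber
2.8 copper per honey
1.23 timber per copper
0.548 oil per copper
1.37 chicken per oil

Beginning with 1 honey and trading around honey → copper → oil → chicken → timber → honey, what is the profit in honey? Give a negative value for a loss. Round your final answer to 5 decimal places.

-0.05429

1 honey × 2.8 = 2.8 copper
2.8 copper × 0.548 = 1.5344 oil
1.5344 oil × 1.37 = 2.102128 chicken
2.102128 chicken × 1.63 = 3.42646864 timber
3.42646864 timber × 0.276 = 0.94570534464 honey
Net change: 0.94570534464 − 1 = -0.05429465536 honey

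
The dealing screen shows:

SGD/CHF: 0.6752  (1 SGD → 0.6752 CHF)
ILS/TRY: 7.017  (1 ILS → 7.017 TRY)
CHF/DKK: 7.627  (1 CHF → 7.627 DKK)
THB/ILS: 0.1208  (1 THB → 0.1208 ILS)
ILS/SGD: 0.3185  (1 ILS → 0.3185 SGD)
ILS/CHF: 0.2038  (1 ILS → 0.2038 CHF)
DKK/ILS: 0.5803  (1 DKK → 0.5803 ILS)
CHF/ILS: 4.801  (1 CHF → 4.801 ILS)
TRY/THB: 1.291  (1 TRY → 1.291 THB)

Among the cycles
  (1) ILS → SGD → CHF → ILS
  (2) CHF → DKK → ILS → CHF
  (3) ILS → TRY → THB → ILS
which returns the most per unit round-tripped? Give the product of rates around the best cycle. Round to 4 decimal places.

1.0943

(1) 0.3185 × 0.6752 × 4.801 = 1.03246
(2) 7.627 × 0.5803 × 0.2038 = 0.90201
(3) 7.017 × 1.291 × 0.1208 = 1.09432
Highest is cycle (3) at 1.0943 (>1, arbitrage).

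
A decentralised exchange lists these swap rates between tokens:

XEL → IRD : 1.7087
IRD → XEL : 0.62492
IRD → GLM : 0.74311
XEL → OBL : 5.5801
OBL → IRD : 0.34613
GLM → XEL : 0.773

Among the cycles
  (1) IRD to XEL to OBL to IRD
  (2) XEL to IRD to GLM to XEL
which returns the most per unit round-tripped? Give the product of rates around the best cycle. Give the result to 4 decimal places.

(1) 0.62492 × 5.5801 × 0.34613 = 1.20700
(2) 1.7087 × 0.74311 × 0.773 = 0.98152
Highest is cycle (1) at 1.2070 (>1, arbitrage).

1.2070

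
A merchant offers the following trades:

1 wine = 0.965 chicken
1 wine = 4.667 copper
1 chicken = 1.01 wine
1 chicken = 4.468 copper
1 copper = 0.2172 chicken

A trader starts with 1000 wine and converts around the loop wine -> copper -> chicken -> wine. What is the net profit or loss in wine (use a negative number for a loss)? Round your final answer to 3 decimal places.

1000 wine × 4.667 = 4667 copper
4667 copper × 0.2172 = 1013.6724 chicken
1013.6724 chicken × 1.01 = 1023.809124 wine
Net change: 1023.809124 − 1000 = 23.809124 wine

23.809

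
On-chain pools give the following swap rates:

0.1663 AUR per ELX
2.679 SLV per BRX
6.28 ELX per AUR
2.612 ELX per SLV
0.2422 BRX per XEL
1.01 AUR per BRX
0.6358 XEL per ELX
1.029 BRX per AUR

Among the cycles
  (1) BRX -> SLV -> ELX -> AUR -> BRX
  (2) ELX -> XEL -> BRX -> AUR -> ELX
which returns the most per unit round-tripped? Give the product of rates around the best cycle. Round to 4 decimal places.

1.1974

(1) 2.679 × 2.612 × 0.1663 × 1.029 = 1.19744
(2) 0.6358 × 0.2422 × 1.01 × 6.28 = 0.97673
Highest is cycle (1) at 1.1974 (>1, arbitrage).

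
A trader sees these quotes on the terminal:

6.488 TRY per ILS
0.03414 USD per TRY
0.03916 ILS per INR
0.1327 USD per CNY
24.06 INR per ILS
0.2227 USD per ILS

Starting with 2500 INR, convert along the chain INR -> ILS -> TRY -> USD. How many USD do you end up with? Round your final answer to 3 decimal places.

2500 INR × 0.03916 = 97.9 ILS
97.9 ILS × 6.488 = 635.1752 TRY
635.1752 TRY × 0.03414 = 21.684881328 USD

21.685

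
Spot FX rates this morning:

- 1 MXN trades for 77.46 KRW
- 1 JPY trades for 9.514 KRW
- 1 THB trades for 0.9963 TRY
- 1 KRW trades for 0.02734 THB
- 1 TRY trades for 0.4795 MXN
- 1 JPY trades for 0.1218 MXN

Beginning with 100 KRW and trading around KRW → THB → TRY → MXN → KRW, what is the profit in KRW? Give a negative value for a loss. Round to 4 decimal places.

100 KRW × 0.02734 = 2.734 THB
2.734 THB × 0.9963 = 2.7238842 TRY
2.7238842 TRY × 0.4795 = 1.3061024739 MXN
1.3061024739 MXN × 77.46 = 101.170697628294 KRW
Net change: 101.170697628294 − 100 = 1.170697628294 KRW

1.1707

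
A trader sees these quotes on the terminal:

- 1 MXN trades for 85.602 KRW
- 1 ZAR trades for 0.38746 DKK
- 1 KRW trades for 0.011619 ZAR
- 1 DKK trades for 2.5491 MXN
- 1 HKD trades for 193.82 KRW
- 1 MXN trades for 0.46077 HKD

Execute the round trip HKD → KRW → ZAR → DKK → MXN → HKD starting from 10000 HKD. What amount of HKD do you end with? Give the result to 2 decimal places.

10000 HKD × 193.82 = 1938200 KRW
1938200 KRW × 0.011619 = 22519.9458 ZAR
22519.9458 ZAR × 0.38746 = 8725.578199668 DKK
8725.578199668 DKK × 2.5491 = 22242.3713887736988 MXN
22242.3713887736988 MXN × 0.46077 = 10248.617464805257196076 HKD

10248.62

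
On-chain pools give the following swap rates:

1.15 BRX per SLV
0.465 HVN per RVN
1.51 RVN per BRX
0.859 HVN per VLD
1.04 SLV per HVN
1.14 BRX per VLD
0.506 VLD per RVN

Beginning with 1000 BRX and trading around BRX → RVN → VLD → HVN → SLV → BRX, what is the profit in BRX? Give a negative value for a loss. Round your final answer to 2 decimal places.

-215.03

1000 BRX × 1.51 = 1510 RVN
1510 RVN × 0.506 = 764.06 VLD
764.06 VLD × 0.859 = 656.32754 HVN
656.32754 HVN × 1.04 = 682.5806416 SLV
682.5806416 SLV × 1.15 = 784.96773784 BRX
Net change: 784.96773784 − 1000 = -215.03226216 BRX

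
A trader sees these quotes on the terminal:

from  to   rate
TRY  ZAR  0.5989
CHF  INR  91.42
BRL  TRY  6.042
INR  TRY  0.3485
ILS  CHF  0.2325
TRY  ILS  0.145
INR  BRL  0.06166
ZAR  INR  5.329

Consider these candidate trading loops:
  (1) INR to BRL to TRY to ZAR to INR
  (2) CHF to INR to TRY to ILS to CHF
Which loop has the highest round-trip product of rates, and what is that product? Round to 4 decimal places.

1.1890

(1) 0.06166 × 6.042 × 0.5989 × 5.329 = 1.18901
(2) 91.42 × 0.3485 × 0.145 × 0.2325 = 1.07408
Highest is cycle (1) at 1.1890 (>1, arbitrage).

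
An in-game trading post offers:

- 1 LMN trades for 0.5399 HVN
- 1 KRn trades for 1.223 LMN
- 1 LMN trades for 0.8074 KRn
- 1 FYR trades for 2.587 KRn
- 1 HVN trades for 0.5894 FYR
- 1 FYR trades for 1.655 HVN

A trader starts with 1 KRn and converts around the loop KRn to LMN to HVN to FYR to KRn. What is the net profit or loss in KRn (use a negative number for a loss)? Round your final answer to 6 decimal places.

1 KRn × 1.223 = 1.223 LMN
1.223 LMN × 0.5399 = 0.6602977 HVN
0.6602977 HVN × 0.5894 = 0.38917946438 FYR
0.38917946438 FYR × 2.587 = 1.00680727435106 KRn
Net change: 1.00680727435106 − 1 = 0.00680727435106 KRn

0.006807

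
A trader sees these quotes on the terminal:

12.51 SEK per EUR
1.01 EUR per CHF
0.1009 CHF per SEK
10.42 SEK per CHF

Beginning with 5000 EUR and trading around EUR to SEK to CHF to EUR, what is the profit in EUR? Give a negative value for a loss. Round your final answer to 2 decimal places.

1374.41

5000 EUR × 12.51 = 62550 SEK
62550 SEK × 0.1009 = 6311.295 CHF
6311.295 CHF × 1.01 = 6374.40795 EUR
Net change: 6374.40795 − 5000 = 1374.40795 EUR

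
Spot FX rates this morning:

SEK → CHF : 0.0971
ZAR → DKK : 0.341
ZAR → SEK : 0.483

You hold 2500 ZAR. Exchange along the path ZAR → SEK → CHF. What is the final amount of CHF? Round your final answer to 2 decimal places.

117.25

2500 ZAR × 0.483 = 1207.5 SEK
1207.5 SEK × 0.0971 = 117.24825 CHF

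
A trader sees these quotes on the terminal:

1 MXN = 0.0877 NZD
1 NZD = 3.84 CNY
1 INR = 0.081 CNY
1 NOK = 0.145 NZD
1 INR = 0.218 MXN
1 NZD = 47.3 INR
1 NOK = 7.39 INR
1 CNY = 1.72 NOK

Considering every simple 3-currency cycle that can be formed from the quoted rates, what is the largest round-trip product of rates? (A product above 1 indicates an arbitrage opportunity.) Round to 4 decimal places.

NOK→INR→CNY→NOK: 7.39 × 0.081 × 1.72 = 1.02957
NOK→NZD→CNY→NOK: 0.145 × 3.84 × 1.72 = 0.95770
NZD→INR→MXN→NZD: 47.3 × 0.218 × 0.0877 = 0.90431
Maximum is NOK→INR→CNY→NOK at 1.0296; arbitrage exists.

1.0296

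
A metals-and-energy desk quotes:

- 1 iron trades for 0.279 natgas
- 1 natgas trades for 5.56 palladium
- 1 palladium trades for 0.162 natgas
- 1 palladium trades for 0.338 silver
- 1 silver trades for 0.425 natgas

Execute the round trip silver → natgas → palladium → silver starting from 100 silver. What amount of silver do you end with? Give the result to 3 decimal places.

79.869

100 silver × 0.425 = 42.5 natgas
42.5 natgas × 5.56 = 236.3 palladium
236.3 palladium × 0.338 = 79.8694 silver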